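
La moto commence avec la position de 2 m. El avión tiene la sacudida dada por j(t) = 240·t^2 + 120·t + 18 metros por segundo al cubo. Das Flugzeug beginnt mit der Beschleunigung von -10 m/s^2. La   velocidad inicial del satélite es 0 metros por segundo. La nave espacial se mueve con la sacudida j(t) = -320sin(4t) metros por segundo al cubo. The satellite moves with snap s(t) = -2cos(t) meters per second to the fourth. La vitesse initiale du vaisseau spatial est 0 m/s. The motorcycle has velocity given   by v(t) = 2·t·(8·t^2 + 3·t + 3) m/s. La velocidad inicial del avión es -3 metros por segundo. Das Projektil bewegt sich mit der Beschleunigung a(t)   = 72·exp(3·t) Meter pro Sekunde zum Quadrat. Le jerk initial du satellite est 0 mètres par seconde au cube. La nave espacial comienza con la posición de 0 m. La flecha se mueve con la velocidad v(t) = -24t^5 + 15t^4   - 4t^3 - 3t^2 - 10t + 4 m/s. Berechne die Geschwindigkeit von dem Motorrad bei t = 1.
Aus der Gleichung für die Geschwindigkeit v(t) = 2·t·(8·t^2 + 3·t + 3), setzen wir t = 1 ein und erhalten v = 28.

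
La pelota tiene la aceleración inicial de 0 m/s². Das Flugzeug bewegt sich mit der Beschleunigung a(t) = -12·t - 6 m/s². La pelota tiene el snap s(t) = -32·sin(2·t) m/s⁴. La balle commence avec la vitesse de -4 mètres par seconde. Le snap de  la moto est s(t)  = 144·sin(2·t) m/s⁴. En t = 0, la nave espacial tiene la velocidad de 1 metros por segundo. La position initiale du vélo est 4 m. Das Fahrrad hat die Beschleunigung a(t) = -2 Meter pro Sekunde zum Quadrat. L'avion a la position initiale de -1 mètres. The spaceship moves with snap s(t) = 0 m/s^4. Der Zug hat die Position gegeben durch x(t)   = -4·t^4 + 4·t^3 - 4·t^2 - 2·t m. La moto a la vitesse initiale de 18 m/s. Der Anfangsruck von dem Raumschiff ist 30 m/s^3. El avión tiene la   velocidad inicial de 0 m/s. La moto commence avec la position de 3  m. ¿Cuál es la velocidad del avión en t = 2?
Necesitamos integrar nuestra ecuación de la aceleración a(t) = -12·t - 6 1 vez. La antiderivada de la aceleración, con v(0) = 0, da la velocidad: v(t) = 6·t·(-t - 1). Usando v(t) = 6·t·(-t - 1) y sustituyendo t = 2, encontramos v = -36.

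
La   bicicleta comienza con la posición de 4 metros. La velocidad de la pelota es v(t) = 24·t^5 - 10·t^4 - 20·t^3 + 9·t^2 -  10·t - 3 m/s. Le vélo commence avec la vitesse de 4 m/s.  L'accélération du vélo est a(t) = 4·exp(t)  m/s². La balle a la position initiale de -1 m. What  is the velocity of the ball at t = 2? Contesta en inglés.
We have velocity v(t) = 24·t^5 - 10·t^4 - 20·t^3 + 9·t^2 - 10·t - 3. Substituting t = 2: v(2) = 461.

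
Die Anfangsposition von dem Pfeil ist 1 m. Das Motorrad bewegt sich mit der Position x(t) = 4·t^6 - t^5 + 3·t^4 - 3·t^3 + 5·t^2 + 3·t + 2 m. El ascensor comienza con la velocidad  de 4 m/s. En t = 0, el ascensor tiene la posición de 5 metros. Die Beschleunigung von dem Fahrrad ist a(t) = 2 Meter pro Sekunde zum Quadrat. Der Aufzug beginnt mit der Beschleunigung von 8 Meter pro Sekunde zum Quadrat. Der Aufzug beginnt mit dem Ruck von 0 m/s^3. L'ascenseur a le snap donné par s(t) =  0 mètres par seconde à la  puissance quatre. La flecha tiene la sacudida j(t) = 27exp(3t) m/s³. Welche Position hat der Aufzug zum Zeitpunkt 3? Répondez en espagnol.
Partiendo del snap s(t) = 0, tomamos 4 integrales. Integrando el snap y usando la condición inicial j(0) = 0, obtenemos j(t) = 0. Integrando la sacudida y usando la condición inicial a(0) = 8, obtenemos a(t) = 8. Integrando la aceleración y usando la condición inicial v(0) = 4, obtenemos v(t) = 8·t + 4. Tomando ∫v(t)dt y aplicando x(0) = 5, encontramos x(t) = 4·t^2 + 4·t + 5. Tenemos la posición x(t) = 4·t^2 + 4·t + 5. Sustituyendo t = 3: x(3) = 53.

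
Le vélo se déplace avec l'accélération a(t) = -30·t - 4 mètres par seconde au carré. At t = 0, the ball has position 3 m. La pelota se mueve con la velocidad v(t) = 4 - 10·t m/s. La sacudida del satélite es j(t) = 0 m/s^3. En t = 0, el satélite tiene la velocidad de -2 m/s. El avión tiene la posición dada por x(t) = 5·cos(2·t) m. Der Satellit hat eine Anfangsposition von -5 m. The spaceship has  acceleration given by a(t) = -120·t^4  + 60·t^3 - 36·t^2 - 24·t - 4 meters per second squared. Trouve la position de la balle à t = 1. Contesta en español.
Para resolver esto, necesitamos tomar 1 integral de nuestra ecuación de la velocidad v(t) = 4 - 10·t. La antiderivada de la velocidad, con x(0) = 3, da la posición: x(t) = -5·t^2 + 4·t + 3. De la ecuación de la posición x(t) = -5·t^2 + 4·t + 3, sustituimos t = 1 para obtener x = 2.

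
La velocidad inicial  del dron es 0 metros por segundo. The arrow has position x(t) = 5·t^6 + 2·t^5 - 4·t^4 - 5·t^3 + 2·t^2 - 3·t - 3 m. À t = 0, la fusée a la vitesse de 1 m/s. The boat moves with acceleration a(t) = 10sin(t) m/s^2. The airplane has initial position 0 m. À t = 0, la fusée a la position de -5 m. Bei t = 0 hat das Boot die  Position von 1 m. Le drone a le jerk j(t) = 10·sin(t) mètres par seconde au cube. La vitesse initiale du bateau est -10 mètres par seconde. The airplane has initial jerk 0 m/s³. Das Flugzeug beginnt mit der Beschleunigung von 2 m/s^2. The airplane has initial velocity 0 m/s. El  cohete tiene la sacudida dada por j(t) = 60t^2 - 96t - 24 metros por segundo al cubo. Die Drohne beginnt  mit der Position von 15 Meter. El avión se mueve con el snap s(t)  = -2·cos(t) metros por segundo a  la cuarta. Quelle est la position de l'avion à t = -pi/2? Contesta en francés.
En partant du snap s(t) = -2·cos(t), nous prenons 4 intégrales. La primitive du snap est le jerk. En utilisant j(0) = 0, nous obtenons j(t) = -2·sin(t). En prenant ∫j(t)dt et en appliquant a(0) = 2, nous trouvons a(t) = 2·cos(t). En intégrant l'accélération et en utilisant la condition initiale v(0) = 0, nous obtenons v(t) = 2·sin(t). En intégrant la vitesse et en utilisant la condition initiale x(0) = 0, nous obtenons x(t) = 2 - 2·cos(t). De l'équation de la position x(t) = 2 - 2·cos(t), nous substituons t = -pi/2 pour obtenir x = 2.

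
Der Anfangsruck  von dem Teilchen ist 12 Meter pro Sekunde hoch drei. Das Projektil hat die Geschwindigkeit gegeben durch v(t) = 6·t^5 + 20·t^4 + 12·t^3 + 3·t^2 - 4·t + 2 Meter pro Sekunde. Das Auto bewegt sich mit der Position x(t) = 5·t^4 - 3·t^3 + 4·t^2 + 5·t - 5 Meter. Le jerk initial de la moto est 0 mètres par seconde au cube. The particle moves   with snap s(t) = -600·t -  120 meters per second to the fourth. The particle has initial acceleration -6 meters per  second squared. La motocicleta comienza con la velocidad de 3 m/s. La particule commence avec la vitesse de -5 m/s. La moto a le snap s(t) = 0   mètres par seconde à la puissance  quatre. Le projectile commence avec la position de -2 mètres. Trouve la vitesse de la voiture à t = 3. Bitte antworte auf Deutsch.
Wir müssen unsere Gleichung für die Position x(t) = 5·t^4 - 3·t^3 + 4·t^2 + 5·t - 5 1-mal ableiten. Durch Ableiten von der Position erhalten wir die Geschwindigkeit: v(t) = 20·t^3 - 9·t^2 + 8·t + 5. Aus der Gleichung für die Geschwindigkeit v(t) = 20·t^3 - 9·t^2 + 8·t + 5, setzen wir t = 3 ein und erhalten v = 488.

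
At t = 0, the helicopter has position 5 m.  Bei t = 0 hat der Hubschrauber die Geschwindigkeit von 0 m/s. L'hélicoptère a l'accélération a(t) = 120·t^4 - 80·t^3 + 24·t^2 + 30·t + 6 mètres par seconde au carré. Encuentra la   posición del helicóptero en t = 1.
Necesitamos integrar nuestra ecuación de la aceleración a(t) = 120·t^4 - 80·t^3 + 24·t^2 + 30·t + 6 2 veces. Tomando ∫a(t)dt y aplicando v(0) = 0, encontramos v(t) = t·(24·t^4 - 20·t^3 + 8·t^2 + 15·t + 6). La integral de la velocidad, con x(0) = 5, da la posición: x(t) = 4·t^6 - 4·t^5 + 2·t^4 + 5·t^3 + 3·t^2 + 5. Tenemos la posición x(t) = 4·t^6 - 4·t^5 + 2·t^4 + 5·t^3 + 3·t^2 + 5. Sustituyendo t = 1: x(1) = 15.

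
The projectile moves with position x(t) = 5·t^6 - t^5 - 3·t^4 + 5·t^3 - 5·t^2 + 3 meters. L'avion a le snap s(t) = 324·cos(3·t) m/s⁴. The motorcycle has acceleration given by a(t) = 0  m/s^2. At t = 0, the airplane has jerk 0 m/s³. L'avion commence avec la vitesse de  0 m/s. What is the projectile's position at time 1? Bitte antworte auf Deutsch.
Mit x(t) = 5·t^6 - t^5 - 3·t^4 + 5·t^3 - 5·t^2 + 3 und Einsetzen von t = 1, finden wir x = 4.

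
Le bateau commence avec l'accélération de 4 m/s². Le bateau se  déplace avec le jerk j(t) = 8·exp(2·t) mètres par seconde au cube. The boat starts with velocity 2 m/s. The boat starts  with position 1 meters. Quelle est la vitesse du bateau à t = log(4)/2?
En partant du jerk j(t) = 8·exp(2·t), nous prenons 2 intégrales. En prenant ∫j(t)dt et en appliquant a(0) = 4, nous trouvons a(t) = 4·exp(2·t). L'intégrale de l'accélération, avec v(0) = 2, donne la vitesse: v(t) = 2·exp(2·t). En utilisant v(t) = 2·exp(2·t) et en substituant t = log(4)/2, nous trouvons v = 8.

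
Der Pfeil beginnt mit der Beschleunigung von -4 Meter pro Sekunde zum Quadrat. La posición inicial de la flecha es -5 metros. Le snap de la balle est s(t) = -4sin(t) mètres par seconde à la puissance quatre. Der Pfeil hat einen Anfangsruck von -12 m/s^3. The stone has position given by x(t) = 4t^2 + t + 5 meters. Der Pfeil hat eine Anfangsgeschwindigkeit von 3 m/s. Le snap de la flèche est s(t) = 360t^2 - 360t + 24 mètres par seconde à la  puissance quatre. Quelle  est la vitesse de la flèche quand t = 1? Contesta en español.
Debemos encontrar la antiderivada de nuestra ecuación del snap s(t) = 360·t^2 - 360·t + 24 3 veces. La integral del snap, con j(0) = -12, da la sacudida: j(t) = 120·t^3 - 180·t^2 + 24·t - 12. La antiderivada de la sacudida, con a(0) = -4, da la aceleración: a(t) = 30·t^4 - 60·t^3 + 12·t^2 - 12·t - 4. Integrando la aceleración y usando la condición inicial v(0) = 3, obtenemos v(t) = 6·t^5 - 15·t^4 + 4·t^3 - 6·t^2 - 4·t + 3. Tenemos la velocidad v(t) = 6·t^5 - 15·t^4 + 4·t^3 - 6·t^2 - 4·t + 3. Sustituyendo t = 1: v(1) = -12.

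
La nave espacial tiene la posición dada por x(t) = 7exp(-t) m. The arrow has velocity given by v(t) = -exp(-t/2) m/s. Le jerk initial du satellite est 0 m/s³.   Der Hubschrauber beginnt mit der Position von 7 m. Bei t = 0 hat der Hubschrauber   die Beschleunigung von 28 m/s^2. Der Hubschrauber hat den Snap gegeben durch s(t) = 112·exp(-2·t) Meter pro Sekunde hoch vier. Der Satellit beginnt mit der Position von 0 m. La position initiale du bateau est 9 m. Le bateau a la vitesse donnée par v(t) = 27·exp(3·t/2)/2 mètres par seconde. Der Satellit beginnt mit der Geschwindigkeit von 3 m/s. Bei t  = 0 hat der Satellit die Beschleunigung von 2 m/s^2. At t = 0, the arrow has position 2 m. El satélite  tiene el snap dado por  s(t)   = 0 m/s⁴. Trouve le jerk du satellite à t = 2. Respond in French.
Pour résoudre ceci, nous devons prendre 1 intégrale de notre équation du snap s(t) = 0. La primitive du snap est le jerk. En utilisant j(0) = 0, nous obtenons j(t) = 0. Nous avons le jerk j(t) = 0. En substituant t = 2: j(2) = 0.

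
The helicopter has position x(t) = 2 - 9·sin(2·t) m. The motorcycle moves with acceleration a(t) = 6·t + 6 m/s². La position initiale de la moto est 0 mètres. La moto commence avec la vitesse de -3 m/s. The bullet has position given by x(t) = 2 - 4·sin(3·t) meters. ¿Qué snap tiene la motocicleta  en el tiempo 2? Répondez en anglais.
To solve this, we need to take 2 derivatives of our acceleration equation a(t) = 6·t + 6. The derivative of acceleration gives jerk: j(t) = 6. Differentiating jerk, we get snap: s(t) = 0. From the given snap equation s(t) = 0, we substitute t = 2 to get s = 0.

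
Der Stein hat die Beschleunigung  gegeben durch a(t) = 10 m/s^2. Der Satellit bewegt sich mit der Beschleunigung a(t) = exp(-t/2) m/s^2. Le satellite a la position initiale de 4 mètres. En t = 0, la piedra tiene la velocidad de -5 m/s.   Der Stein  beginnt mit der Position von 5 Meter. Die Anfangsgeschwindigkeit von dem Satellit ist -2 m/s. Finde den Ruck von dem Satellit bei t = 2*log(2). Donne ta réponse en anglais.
Starting from acceleration a(t) = exp(-t/2), we take 1 derivative. Taking d/dt of a(t), we find j(t) = -exp(-t/2)/2. Using j(t) = -exp(-t/2)/2 and substituting t = 2*log(2), we find j = -1/4.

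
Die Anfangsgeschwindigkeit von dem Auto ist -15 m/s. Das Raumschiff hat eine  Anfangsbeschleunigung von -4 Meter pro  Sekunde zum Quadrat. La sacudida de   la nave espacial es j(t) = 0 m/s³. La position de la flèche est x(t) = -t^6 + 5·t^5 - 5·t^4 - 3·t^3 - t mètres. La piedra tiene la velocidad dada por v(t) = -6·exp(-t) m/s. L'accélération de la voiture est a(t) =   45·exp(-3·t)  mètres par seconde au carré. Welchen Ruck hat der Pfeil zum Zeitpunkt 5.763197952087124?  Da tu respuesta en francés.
Nous devons dériver notre équation de la position x(t) = -t^6 + 5·t^5 - 5·t^4 - 3·t^3 - t 3 fois. En prenant d/dt de x(t), nous trouvons v(t) = -6·t^5 + 25·t^4 - 20·t^3 - 9·t^2 - 1. En prenant d/dt de v(t), nous trouvons a(t) = -30·t^4 + 100·t^3 - 60·t^2 - 18·t. La dérivée de l'accélération donne le jerk: j(t) = -120·t^3 + 300·t^2 - 120·t - 18. En utilisant j(t) = -120·t^3 + 300·t^2 - 120·t - 18 et en substituant t = 5.763197952087124, nous trouvons j = -13715.8230292471.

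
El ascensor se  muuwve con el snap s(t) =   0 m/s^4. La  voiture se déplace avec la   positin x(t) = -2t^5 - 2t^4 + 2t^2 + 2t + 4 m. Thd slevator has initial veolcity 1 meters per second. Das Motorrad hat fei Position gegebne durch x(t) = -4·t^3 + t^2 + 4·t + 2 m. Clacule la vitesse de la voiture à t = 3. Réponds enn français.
En partant de la position x(t) = -2·t^5 - 2·t^4 + 2·t^2 + 2·t + 4, nous prenons 1 dérivée. La dérivée de la position donne la vitesse: v(t) = -10·t^4 - 8·t^3 + 4·t + 2. De l'équation de la vitesse v(t) = -10·t^4 - 8·t^3 + 4·t + 2, nous substituons t = 3 pour obtenir v = -1012.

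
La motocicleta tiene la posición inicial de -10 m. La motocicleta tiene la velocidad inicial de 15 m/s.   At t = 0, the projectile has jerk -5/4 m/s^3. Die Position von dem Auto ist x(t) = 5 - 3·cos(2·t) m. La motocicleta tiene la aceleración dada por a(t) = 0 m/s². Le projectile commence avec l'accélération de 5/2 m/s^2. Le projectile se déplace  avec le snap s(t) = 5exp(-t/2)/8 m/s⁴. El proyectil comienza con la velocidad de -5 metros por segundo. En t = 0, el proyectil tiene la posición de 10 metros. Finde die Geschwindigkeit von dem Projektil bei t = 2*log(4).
Ausgehend von dem Snap s(t) = 5·exp(-t/2)/8, nehmen wir 3 Stammfunktionen. Die Stammfunktion von dem Snap, mit j(0) = -5/4, ergibt den Ruck: j(t) = -5·exp(-t/2)/4. Durch Integration von dem Ruck und Verwendung der Anfangsbedingung a(0) = 5/2, erhalten wir a(t) = 5·exp(-t/2)/2. Durch Integration von der Beschleunigung und Verwendung der Anfangsbedingung v(0) = -5, erhalten wir v(t) = -5·exp(-t/2). Aus der Gleichung für die Geschwindigkeit v(t) = -5·exp(-t/2), setzen wir t = 2*log(4) ein und erhalten v = -5/4.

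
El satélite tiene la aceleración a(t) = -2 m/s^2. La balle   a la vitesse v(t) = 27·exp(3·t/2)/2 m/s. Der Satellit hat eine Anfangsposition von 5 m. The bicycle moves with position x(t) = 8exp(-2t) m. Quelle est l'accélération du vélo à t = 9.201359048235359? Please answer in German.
Ausgehend von der Position x(t) = 8·exp(-2·t), nehmen wir 2 Ableitungen. Die Ableitung von der Position ergibt die Geschwindigkeit: v(t) = -16·exp(-2·t). Mit d/dt von v(t) finden wir a(t) = 32·exp(-2·t). Aus der Gleichung für die Beschleunigung a(t) = 32·exp(-2·t), setzen wir t = 9.201359048235359 ein und erhalten a = 3.25799982767616E-7.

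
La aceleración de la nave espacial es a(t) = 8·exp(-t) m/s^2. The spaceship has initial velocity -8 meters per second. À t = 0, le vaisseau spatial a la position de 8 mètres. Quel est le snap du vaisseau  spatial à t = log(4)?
Pour résoudre ceci, nous devons prendre 2 dérivées de notre équation de l'accélération a(t) = 8·exp(-t). La dérivée de l'accélération donne le jerk: j(t) = -8·exp(-t). En dérivant le jerk, nous obtenons le snap: s(t) = 8·exp(-t). De l'équation du snap s(t) = 8·exp(-t), nous substituons t = log(4) pour obtenir s = 2.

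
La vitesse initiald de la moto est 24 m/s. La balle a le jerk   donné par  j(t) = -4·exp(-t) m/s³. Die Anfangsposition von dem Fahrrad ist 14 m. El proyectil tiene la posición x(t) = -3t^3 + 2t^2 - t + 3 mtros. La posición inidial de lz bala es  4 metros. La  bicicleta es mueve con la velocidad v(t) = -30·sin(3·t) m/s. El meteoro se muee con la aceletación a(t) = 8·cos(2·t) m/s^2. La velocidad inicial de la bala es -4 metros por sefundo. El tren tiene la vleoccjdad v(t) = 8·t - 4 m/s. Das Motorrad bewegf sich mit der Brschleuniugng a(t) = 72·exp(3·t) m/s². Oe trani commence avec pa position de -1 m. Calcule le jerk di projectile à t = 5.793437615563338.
Nous devons dériver notre équation de la position x(t) = -3·t^3 + 2·t^2 - t + 3 3 fois. La dérivée de la position donne la vitesse: v(t) = -9·t^2 + 4·t - 1. La dérivée de la vitesse donne l'accélération: a(t) = 4 - 18·t. La dérivée de l'accélération donne le jerk: j(t) = -18. Nous avons le jerk j(t) = -18. En substituant t = 5.793437615563338: j(5.793437615563338) = -18.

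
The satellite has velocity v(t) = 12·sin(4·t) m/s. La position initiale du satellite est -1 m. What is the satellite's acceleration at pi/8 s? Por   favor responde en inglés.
Starting from velocity v(t) = 12·sin(4·t), we take 1 derivative. The derivative of velocity gives acceleration: a(t) = 48·cos(4·t). From the given acceleration equation a(t) = 48·cos(4·t), we substitute t = pi/8 to get a = 0.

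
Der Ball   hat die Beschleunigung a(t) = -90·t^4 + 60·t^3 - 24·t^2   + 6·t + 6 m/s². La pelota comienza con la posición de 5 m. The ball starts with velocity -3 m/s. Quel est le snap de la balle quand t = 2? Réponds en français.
Pour résoudre ceci, nous devons prendre 2 dérivées de notre équation de l'accélération a(t) = -90·t^4 + 60·t^3 - 24·t^2 + 6·t + 6. En prenant d/dt de a(t), nous trouvons j(t) = -360·t^3 + 180·t^2 - 48·t + 6. En prenant d/dt de j(t), nous trouvons s(t) = -1080·t^2 + 360·t - 48. De l'équation du snap s(t) = -1080·t^2 + 360·t - 48, nous substituons t = 2 pour obtenir s = -3648.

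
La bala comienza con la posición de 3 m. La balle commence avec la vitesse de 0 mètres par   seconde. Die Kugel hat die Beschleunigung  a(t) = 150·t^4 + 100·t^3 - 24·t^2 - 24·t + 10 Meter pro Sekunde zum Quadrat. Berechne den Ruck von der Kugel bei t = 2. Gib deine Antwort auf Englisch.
Starting from acceleration a(t) = 150·t^4 + 100·t^3 - 24·t^2 - 24·t + 10, we take 1 derivative. The derivative of acceleration gives jerk: j(t) = 600·t^3 + 300·t^2 - 48·t - 24. From the given jerk equation j(t) = 600·t^3 + 300·t^2 - 48·t - 24, we substitute t = 2 to get j = 5880.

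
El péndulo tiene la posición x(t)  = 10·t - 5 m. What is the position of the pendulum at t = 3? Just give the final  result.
The answer is 25.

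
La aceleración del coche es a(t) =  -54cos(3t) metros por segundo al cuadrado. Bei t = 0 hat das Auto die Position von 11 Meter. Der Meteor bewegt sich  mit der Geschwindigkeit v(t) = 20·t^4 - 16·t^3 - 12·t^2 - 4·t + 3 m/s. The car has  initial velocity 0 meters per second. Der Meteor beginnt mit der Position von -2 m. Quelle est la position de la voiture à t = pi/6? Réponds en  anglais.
To solve this, we need to take 2 antiderivatives of our acceleration equation a(t) = -54·cos(3·t). Taking ∫a(t)dt and applying v(0) = 0, we find v(t) = -18·sin(3·t). Finding the antiderivative of v(t) and using x(0) = 11: x(t) = 6·cos(3·t) + 5. We have position x(t) = 6·cos(3·t) + 5. Substituting t = pi/6: x(pi/6) = 5.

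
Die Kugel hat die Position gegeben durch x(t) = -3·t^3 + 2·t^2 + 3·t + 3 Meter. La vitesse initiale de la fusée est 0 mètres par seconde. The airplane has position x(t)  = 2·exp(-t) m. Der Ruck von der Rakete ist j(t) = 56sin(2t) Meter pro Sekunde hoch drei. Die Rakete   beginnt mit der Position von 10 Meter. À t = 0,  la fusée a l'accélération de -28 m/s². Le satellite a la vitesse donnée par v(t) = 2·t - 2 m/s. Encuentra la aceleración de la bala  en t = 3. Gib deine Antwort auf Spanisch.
Debemos derivar nuestra ecuación de la posición x(t) = -3·t^3 + 2·t^2 + 3·t + 3 2 veces. La derivada de la posición da la velocidad: v(t) = -9·t^2 + 4·t + 3. Derivando la velocidad, obtenemos la aceleración: a(t) = 4 - 18·t. Usando a(t) = 4 - 18·t y sustituyendo t = 3, encontramos a = -50.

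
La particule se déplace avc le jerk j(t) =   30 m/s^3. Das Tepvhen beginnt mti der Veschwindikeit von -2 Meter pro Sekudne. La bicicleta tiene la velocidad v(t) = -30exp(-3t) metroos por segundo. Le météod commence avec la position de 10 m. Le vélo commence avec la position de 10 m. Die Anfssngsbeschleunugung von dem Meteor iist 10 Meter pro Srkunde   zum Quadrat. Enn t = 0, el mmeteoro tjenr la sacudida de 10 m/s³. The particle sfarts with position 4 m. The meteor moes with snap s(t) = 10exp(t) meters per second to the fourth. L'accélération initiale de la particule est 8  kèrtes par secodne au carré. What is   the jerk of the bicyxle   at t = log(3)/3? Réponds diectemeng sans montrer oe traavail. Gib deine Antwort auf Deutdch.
Der Ruck bei t = log(3)/3 ist j = -90.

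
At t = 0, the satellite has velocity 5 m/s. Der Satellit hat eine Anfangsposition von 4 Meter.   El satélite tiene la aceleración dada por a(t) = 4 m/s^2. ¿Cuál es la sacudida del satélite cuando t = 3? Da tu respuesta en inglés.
Starting from acceleration a(t) = 4, we take 1 derivative. Taking d/dt of a(t), we find j(t) = 0. We have jerk j(t) = 0. Substituting t = 3: j(3) = 0.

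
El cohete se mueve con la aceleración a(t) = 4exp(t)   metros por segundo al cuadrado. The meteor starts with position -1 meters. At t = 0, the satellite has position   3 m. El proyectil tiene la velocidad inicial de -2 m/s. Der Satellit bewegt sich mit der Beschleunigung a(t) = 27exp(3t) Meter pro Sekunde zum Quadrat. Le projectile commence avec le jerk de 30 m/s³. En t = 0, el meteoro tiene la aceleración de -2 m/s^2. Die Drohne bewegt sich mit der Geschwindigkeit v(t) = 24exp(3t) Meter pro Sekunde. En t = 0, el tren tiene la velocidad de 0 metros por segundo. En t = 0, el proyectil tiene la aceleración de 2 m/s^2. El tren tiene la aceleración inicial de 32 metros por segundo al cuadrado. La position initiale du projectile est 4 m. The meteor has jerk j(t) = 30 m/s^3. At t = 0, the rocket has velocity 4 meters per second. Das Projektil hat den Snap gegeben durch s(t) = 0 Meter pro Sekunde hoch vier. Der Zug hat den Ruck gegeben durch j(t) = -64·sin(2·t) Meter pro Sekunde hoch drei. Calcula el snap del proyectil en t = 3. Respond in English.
From the given snap equation s(t) = 0, we substitute t = 3 to get s = 0.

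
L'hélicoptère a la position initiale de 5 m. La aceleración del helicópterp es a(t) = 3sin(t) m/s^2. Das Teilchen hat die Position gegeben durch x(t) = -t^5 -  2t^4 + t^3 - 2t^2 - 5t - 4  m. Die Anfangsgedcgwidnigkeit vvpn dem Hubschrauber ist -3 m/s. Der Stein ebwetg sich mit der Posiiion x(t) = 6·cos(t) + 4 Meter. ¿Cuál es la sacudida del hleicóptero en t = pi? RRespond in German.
Ausgehend von der Beschleunigung a(t) = 3·sin(t), nehmen wir 1 Ableitung. Durch Ableiten von der Beschleunigung erhalten wir den Ruck: j(t) = 3·cos(t). Wir haben den Ruck j(t) = 3·cos(t). Durch Einsetzen von t = pi: j(pi) = -3.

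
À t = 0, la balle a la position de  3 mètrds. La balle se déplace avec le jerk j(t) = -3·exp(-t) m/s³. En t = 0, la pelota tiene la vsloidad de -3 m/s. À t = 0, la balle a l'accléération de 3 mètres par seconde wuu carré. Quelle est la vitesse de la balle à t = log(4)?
Pour résoudre ceci, nous devons prendre 2 intégrales de notre équation du jerk j(t) = -3·exp(-t). En prenant ∫j(t)dt et en appliquant a(0) = 3, nous trouvons a(t) = 3·exp(-t). En intégrant l'accélération et en utilisant la condition initiale v(0) = -3, nous obtenons v(t) = -3·exp(-t). De l'équation de la vitesse v(t) = -3·exp(-t), nous substituons t = log(4) pour obtenir v = -3/4.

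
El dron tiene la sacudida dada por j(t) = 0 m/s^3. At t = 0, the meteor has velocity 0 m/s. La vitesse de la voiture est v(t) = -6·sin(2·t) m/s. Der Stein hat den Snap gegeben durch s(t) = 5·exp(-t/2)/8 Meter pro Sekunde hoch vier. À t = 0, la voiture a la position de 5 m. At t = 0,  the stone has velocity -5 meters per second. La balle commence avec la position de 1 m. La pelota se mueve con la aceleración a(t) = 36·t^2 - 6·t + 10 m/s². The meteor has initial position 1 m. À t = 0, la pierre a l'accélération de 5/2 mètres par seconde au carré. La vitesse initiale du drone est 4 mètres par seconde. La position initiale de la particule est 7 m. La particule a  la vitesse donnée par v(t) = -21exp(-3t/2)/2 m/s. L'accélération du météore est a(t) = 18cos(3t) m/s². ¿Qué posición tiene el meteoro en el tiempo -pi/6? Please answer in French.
En partant de l'accélération a(t) = 18·cos(3·t), nous prenons 2 intégrales. En prenant ∫a(t)dt et en appliquant v(0) = 0, nous trouvons v(t) = 6·sin(3·t). En intégrant la vitesse et en utilisant la condition initiale x(0) = 1, nous obtenons x(t) = 3 - 2·cos(3·t). Nous avons la position x(t) = 3 - 2·cos(3·t). En substituant t = -pi/6: x(-pi/6) = 3.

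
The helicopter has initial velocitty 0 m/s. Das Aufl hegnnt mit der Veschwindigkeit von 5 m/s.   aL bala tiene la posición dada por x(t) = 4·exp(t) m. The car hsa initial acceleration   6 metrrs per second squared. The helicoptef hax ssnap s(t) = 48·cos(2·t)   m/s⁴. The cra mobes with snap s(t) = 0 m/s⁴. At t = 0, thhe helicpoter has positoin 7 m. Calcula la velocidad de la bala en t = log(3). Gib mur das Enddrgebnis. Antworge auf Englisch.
The answer is 12.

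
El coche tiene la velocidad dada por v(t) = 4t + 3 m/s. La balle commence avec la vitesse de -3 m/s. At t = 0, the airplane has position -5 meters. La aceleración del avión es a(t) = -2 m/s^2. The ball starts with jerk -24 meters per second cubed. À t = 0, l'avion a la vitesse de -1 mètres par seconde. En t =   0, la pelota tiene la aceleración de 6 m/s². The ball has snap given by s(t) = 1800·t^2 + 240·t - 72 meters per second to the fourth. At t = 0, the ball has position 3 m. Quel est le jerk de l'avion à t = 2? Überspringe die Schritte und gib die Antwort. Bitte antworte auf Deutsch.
j(2) = 0.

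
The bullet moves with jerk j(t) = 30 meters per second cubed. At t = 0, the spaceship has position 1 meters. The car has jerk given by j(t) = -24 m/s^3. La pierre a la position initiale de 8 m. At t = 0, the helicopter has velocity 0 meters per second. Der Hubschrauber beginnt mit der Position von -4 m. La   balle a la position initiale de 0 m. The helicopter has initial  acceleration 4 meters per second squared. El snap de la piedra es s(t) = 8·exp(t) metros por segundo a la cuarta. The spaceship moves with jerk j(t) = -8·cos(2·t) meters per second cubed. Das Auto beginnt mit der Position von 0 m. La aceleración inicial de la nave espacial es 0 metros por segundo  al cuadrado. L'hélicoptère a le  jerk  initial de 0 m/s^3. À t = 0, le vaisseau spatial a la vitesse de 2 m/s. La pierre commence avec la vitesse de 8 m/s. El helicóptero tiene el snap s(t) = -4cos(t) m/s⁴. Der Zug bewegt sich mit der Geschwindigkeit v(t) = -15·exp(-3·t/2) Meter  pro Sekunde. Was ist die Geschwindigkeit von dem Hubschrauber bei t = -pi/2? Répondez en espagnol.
Necesitamos integrar nuestra ecuación del snap s(t) = -4·cos(t) 3 veces. Integrando el snap y usando la condición inicial j(0) = 0, obtenemos j(t) = -4·sin(t). Integrando la sacudida y usando la condición inicial a(0) = 4, obtenemos a(t) = 4·cos(t). La antiderivada de la aceleración, con v(0) = 0, da la velocidad: v(t) = 4·sin(t). Tenemos la velocidad v(t) = 4·sin(t). Sustituyendo t = -pi/2: v(-pi/2) = -4.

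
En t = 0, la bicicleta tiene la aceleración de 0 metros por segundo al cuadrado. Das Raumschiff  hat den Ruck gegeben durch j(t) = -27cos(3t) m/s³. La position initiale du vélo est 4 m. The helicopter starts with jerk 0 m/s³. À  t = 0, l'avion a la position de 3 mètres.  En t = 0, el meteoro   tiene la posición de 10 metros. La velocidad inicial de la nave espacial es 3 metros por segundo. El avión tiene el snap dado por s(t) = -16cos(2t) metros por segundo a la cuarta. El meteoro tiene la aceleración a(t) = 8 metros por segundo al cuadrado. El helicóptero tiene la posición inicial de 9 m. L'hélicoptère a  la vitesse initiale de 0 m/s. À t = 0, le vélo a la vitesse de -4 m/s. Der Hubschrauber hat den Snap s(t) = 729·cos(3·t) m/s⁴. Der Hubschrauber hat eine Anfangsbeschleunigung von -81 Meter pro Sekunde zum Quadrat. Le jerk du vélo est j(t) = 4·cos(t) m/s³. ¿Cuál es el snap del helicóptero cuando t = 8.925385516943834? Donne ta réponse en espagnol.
Usando s(t) = 729·cos(3·t) y sustituyendo t = 8.925385516943834, encontramos s = -52.8927305040529.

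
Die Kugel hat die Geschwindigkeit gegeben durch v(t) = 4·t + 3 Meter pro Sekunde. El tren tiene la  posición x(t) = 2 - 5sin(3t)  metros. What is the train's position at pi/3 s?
We have position x(t) = 2 - 5·sin(3·t). Substituting t = pi/3: x(pi/3) = 2.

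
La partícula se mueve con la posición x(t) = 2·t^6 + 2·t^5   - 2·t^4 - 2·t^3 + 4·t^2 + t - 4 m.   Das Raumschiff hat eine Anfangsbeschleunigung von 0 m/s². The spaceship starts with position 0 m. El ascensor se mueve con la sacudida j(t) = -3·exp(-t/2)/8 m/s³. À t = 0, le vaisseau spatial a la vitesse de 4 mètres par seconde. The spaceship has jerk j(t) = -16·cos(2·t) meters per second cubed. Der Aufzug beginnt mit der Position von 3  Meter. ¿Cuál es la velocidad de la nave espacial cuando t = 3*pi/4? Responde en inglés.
Starting from jerk j(t) = -16·cos(2·t), we take 2 antiderivatives. Taking ∫j(t)dt and applying a(0) = 0, we find a(t) = -8·sin(2·t). The antiderivative of acceleration is velocity. Using v(0) = 4, we get v(t) = 4·cos(2·t). Using v(t) = 4·cos(2·t) and substituting t = 3*pi/4, we find v = 0.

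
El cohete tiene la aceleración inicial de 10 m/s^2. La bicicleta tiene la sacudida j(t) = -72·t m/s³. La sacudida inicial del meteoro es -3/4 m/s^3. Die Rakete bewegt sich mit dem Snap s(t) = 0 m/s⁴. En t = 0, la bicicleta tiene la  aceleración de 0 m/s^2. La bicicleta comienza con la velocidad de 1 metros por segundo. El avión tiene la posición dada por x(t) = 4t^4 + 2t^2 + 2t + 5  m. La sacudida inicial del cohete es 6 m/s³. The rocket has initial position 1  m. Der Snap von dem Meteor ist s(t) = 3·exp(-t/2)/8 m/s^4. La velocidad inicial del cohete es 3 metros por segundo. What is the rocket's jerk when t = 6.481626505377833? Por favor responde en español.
Debemos encontrar la integral de nuestra ecuación del snap s(t) = 0 1 vez. La antiderivada del snap es la sacudida. Usando j(0) = 6, obtenemos j(t) = 6. De la ecuación de la sacudida j(t) = 6, sustituimos t = 6.481626505377833 para obtener j = 6.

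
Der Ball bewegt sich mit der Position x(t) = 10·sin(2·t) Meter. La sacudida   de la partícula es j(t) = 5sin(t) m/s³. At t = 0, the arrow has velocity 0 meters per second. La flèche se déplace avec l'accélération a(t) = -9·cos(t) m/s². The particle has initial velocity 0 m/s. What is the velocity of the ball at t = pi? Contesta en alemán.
Ausgehend von der Position x(t) = 10·sin(2·t), nehmen wir 1 Ableitung. Durch Ableiten von der Position erhalten wir die Geschwindigkeit: v(t) = 20·cos(2·t). Aus der Gleichung für die Geschwindigkeit v(t) = 20·cos(2·t), setzen wir t = pi ein und erhalten v = 20.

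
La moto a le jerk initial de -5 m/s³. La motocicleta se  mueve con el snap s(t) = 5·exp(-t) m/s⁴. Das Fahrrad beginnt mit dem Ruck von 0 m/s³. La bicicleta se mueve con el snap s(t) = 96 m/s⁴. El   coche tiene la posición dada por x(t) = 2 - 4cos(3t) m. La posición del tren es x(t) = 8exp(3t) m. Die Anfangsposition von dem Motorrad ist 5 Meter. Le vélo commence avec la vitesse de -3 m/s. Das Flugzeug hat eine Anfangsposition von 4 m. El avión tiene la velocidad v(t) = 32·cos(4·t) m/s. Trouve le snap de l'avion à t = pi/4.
Pour résoudre ceci, nous devons prendre 3 dérivées de notre équation de la vitesse v(t) = 32·cos(4·t). En dérivant la vitesse, nous obtenons l'accélération: a(t) = -128·sin(4·t). En dérivant l'accélération, nous obtenons le jerk: j(t) = -512·cos(4·t). En dérivant le jerk, nous obtenons le snap: s(t) = 2048·sin(4·t). Nous avons le snap s(t) = 2048·sin(4·t). En substituant t = pi/4: s(pi/4) = 0.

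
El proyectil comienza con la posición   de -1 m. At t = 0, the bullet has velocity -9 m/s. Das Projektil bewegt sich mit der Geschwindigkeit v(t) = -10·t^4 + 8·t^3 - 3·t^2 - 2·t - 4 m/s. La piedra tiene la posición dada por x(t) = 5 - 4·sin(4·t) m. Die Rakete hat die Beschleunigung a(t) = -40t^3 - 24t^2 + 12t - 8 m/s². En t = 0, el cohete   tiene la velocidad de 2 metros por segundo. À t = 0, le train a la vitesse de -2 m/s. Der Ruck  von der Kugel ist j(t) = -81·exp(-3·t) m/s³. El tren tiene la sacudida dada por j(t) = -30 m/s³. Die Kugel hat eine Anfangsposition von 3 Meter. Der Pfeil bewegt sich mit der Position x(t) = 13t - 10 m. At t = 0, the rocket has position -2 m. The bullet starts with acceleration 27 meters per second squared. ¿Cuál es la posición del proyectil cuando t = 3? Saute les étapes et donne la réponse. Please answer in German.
Bei t = 3, x = -373.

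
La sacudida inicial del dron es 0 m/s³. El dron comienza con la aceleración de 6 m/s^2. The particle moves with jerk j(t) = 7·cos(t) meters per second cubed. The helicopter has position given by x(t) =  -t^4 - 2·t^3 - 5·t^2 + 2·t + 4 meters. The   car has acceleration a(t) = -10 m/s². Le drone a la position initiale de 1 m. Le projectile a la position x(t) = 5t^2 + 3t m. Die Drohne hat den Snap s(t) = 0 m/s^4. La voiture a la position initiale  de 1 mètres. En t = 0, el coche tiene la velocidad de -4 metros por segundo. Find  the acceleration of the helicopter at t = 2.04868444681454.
Starting from position x(t) = -t^4 - 2·t^3 - 5·t^2 + 2·t + 4, we take 2 derivatives. Taking d/dt of x(t), we find v(t) = -4·t^3 - 6·t^2 - 10·t + 2. Taking d/dt of v(t), we find a(t) = -12·t^2 - 12·t - 10. From the given acceleration equation a(t) = -12·t^2 - 12·t - 10, we substitute t = 2.04868444681454 to get a = -84.9495089132121.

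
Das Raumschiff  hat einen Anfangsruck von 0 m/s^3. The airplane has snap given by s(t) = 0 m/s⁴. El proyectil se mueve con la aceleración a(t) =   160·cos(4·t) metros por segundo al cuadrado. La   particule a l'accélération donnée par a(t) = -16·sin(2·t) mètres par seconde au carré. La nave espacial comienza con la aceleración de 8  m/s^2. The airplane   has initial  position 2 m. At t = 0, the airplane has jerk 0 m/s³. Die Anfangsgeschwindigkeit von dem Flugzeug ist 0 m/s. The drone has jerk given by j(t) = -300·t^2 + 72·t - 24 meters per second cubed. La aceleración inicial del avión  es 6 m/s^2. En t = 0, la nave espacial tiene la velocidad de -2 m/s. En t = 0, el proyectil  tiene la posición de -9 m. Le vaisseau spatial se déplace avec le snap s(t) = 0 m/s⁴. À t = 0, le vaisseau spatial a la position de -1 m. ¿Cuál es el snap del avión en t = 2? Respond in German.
Wir haben den Snap s(t) = 0. Durch Einsetzen von t = 2: s(2) = 0.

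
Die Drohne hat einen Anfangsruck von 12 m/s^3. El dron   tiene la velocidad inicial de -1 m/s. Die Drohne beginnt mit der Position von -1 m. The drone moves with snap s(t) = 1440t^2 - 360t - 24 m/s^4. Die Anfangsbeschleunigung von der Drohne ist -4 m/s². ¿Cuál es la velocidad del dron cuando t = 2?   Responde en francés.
Nous devons trouver la primitive de notre équation du snap s(t) = 1440·t^2 - 360·t - 24 3 fois. En prenant ∫s(t)dt et en appliquant j(0) = 12, nous trouvons j(t) = 480·t^3 - 180·t^2 - 24·t + 12. En prenant ∫j(t)dt et en appliquant a(0) = -4, nous trouvons a(t) = 120·t^4 - 60·t^3 - 12·t^2 + 12·t - 4. En intégrant l'accélération et en utilisant la condition initiale v(0) = -1, nous obtenons v(t) = 24·t^5 - 15·t^4 - 4·t^3 + 6·t^2 - 4·t - 1. De l'équation de la vitesse v(t) = 24·t^5 - 15·t^4 - 4·t^3 + 6·t^2 - 4·t - 1, nous substituons t = 2 pour obtenir v = 511.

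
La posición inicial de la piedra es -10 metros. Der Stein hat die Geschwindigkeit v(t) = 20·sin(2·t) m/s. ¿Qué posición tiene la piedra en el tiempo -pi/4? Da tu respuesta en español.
Necesitamos integrar nuestra ecuación de la velocidad v(t) = 20·sin(2·t) 1 vez. Integrando la velocidad y usando la condición inicial x(0) = -10, obtenemos x(t) = -10·cos(2·t). Tenemos la posición x(t) = -10·cos(2·t). Sustituyendo t = -pi/4: x(-pi/4) = 0.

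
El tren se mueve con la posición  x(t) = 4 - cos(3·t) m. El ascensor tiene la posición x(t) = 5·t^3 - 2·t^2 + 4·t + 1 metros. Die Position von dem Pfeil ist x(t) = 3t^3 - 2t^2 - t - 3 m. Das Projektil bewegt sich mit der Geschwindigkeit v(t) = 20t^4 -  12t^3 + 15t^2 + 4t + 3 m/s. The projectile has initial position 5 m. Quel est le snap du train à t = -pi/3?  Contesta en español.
Debemos derivar nuestra ecuación de la posición x(t) = 4 - cos(3·t) 4 veces. Tomando d/dt de x(t), encontramos v(t) = 3·sin(3·t). La derivada de la velocidad da la aceleración: a(t) = 9·cos(3·t). Derivando la aceleración, obtenemos la sacudida: j(t) = -27·sin(3·t). La derivada de la sacudida da el snap: s(t) = -81·cos(3·t). Usando s(t) = -81·cos(3·t) y sustituyendo t = -pi/3, encontramos s = 81.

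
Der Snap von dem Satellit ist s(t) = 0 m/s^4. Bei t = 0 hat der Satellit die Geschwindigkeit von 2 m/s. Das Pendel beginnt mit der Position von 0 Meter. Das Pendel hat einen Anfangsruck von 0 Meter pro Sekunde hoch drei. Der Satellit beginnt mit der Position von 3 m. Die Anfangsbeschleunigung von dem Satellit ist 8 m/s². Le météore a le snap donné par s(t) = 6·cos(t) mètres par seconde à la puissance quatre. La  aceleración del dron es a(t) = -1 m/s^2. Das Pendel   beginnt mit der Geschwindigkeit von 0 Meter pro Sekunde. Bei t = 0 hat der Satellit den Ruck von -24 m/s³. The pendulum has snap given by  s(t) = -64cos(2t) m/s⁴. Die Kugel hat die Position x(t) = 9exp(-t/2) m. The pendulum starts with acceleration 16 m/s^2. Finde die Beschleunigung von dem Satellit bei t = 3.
Wir müssen unsere Gleichung für den Snap s(t) = 0 2-mal integrieren. Das Integral von dem Snap ist der Ruck. Mit j(0) = -24 erhalten wir j(t) = -24. Durch Integration von dem Ruck und Verwendung der Anfangsbedingung a(0) = 8, erhalten wir a(t) = 8 - 24·t. Mit a(t) = 8 - 24·t und Einsetzen von t = 3, finden wir a = -64.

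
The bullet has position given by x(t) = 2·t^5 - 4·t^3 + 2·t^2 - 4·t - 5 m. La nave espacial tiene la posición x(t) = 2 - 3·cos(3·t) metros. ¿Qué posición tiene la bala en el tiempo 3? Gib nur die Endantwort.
En t = 3, x = 379.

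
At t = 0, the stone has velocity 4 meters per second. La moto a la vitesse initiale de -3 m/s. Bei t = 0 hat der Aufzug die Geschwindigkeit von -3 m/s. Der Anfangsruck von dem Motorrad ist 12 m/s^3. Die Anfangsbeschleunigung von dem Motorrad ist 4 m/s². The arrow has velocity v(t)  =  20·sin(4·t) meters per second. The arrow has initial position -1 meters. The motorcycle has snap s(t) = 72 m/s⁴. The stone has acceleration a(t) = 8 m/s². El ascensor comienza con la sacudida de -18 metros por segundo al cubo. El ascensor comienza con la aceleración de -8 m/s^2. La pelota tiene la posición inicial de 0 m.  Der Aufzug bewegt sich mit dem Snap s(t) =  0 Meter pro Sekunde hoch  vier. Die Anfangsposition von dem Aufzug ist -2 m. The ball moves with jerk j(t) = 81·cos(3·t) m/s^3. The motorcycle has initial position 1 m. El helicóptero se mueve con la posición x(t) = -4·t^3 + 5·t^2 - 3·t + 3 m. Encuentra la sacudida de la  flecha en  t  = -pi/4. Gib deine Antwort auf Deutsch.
Wir müssen unsere Gleichung für die Geschwindigkeit v(t) = 20·sin(4·t) 2-mal ableiten. Die Ableitung von der Geschwindigkeit ergibt die Beschleunigung: a(t) = 80·cos(4·t). Die Ableitung von der Beschleunigung ergibt den Ruck: j(t) = -320·sin(4·t). Aus der Gleichung für den Ruck j(t) = -320·sin(4·t), setzen wir t = -pi/4 ein und erhalten j = 0.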